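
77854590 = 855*91058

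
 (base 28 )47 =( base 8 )167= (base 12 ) 9B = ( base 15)7E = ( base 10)119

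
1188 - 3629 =-2441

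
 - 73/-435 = 73/435 = 0.17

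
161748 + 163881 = 325629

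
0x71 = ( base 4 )1301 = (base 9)135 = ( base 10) 113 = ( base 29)3Q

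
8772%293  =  275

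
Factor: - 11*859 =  - 11^1*859^1 = - 9449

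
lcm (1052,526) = 1052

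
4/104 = 1/26  =  0.04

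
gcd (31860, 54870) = 1770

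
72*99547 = 7167384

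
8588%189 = 83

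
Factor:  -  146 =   -  2^1 * 73^1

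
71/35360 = 71/35360 =0.00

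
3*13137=39411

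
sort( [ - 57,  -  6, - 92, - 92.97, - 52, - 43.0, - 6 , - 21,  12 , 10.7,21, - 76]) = [  -  92.97 , - 92 , - 76, - 57, - 52 , - 43.0, - 21, - 6,- 6 , 10.7,12,21 ] 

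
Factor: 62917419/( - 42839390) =  -  2^( - 1 )*3^1*5^( - 1 ) *11^ (- 1 ) * 191^(- 1) *2039^( - 1 )*20972473^1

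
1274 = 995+279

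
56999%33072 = 23927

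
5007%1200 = 207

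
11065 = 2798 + 8267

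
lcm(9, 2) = 18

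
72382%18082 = 54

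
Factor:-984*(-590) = 2^4*3^1*5^1*41^1*59^1=580560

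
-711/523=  - 2 + 335/523  =  - 1.36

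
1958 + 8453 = 10411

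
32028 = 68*471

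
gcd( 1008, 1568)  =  112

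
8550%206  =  104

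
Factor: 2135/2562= 2^(  -  1)*3^( - 1)*5^1 = 5/6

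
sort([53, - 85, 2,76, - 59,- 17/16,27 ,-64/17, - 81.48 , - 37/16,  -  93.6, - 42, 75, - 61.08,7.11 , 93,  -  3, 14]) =[ - 93.6, - 85, - 81.48, - 61.08, - 59 ,  -  42,-64/17, - 3, - 37/16, - 17/16, 2,7.11,14, 27, 53, 75, 76, 93] 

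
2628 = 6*438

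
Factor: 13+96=109^1  =  109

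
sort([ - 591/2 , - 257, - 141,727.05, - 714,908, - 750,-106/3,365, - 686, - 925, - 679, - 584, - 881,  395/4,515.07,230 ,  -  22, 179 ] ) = [ - 925, - 881 , - 750, - 714, - 686 , - 679, - 584 , - 591/2, - 257, - 141, - 106/3,-22,395/4,179, 230, 365,  515.07, 727.05,908]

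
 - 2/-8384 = 1/4192 = 0.00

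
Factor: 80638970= 2^1*5^1*53^1*233^1 *653^1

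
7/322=1/46 = 0.02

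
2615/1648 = 2615/1648 = 1.59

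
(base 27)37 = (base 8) 130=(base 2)1011000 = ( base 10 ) 88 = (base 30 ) 2s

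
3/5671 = 3/5671 = 0.00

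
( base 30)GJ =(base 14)279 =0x1F3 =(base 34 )EN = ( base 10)499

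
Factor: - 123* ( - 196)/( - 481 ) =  - 2^2 * 3^1*7^2 * 13^( - 1)*37^( - 1)*41^1=- 24108/481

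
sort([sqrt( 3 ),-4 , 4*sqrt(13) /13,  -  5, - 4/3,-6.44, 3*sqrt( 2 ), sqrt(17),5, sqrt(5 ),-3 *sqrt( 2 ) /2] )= [ - 6.44,- 5,-4,-3*sqrt( 2 ) /2, - 4/3,4*sqrt( 13 ) /13, sqrt( 3 ),sqrt( 5), sqrt( 17), 3*sqrt( 2),5 ]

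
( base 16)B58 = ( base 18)8H6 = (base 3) 10222120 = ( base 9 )3876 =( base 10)2904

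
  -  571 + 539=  - 32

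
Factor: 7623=3^2*7^1*11^2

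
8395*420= 3525900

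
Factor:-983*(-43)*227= 9595063  =  43^1 *227^1*983^1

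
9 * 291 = 2619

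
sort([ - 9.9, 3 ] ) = [ - 9.9, 3]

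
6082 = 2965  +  3117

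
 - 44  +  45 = 1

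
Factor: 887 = 887^1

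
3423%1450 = 523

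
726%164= 70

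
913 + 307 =1220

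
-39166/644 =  -61 + 59/322 = -60.82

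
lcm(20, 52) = 260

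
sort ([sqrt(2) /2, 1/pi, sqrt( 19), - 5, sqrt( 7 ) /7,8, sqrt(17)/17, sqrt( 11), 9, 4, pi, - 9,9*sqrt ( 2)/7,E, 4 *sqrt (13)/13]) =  [ - 9,-5, sqrt(17)/17,1/pi, sqrt (7)/7,  sqrt (2) /2,  4*sqrt(13 )/13, 9*sqrt ( 2) /7, E, pi, sqrt (11 ) , 4, sqrt( 19),8, 9]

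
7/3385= 7/3385 = 0.00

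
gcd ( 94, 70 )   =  2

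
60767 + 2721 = 63488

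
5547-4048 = 1499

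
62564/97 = 62564/97 =644.99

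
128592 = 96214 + 32378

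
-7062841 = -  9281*761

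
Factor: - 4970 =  - 2^1*5^1*7^1*71^1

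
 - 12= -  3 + -9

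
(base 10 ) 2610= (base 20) 6aa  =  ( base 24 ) 4ci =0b101000110010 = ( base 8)5062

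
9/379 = 9/379 = 0.02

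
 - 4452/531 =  - 9 + 109/177 = - 8.38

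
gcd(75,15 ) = 15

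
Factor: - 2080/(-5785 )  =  2^5*89^( - 1) =32/89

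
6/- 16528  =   -3/8264 = - 0.00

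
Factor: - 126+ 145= 19^1= 19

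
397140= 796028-398888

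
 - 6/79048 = - 1+39521/39524 = - 0.00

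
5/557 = 5/557 = 0.01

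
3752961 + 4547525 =8300486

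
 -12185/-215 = 56 + 29/43 = 56.67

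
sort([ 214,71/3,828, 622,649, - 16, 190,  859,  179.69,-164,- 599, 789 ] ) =[-599, - 164, - 16, 71/3,179.69, 190,214,622,649,789,828,859 ] 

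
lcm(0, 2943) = 0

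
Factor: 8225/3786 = 2^ ( - 1)*3^ ( - 1)*5^2*7^1 * 47^1*631^(-1)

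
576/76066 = 288/38033 = 0.01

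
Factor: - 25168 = - 2^4*11^2*13^1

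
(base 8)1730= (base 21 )24i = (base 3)1100110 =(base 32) UO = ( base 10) 984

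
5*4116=20580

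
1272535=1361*935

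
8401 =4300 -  - 4101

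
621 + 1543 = 2164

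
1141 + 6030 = 7171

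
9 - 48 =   -  39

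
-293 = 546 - 839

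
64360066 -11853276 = 52506790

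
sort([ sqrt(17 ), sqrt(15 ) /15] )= [sqrt(15)/15,sqrt (17) ]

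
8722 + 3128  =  11850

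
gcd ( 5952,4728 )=24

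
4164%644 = 300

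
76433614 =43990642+32442972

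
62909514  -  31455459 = 31454055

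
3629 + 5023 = 8652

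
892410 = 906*985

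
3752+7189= 10941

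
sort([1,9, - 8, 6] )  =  [ - 8,1, 6, 9 ]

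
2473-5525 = - 3052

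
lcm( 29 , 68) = 1972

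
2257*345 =778665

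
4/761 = 4/761 = 0.01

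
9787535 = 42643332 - 32855797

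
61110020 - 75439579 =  - 14329559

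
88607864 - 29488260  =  59119604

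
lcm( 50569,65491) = 3994951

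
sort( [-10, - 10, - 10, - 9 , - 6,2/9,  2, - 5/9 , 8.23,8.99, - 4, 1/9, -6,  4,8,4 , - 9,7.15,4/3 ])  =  [ - 10,  -  10, - 10, - 9, - 9,  -  6,- 6, - 4,  -  5/9, 1/9,2/9,  4/3 , 2,4,4,7.15, 8,8.23,8.99 ]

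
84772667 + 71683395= 156456062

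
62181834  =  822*75647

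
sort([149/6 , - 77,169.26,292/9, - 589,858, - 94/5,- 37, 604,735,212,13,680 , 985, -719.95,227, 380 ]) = [ - 719.95, - 589, - 77, - 37, - 94/5, 13,  149/6,292/9, 169.26 , 212 , 227,  380, 604,680,735,858, 985 ] 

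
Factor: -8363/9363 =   -  3^(- 1) * 3121^( - 1)*8363^1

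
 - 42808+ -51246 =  - 94054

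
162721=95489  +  67232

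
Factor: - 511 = -7^1*73^1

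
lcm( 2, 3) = 6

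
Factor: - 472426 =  - 2^1*199^1*1187^1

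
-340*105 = -35700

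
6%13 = 6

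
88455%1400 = 255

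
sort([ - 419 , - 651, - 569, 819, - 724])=[ - 724, - 651, - 569, - 419,819 ]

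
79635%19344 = 2259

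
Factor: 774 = 2^1*3^2*43^1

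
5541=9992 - 4451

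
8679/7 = 8679/7 = 1239.86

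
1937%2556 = 1937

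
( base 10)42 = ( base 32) 1A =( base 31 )1B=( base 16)2A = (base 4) 222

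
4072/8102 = 2036/4051 = 0.50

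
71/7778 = 71/7778 = 0.01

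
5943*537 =3191391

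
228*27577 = 6287556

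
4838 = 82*59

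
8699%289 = 29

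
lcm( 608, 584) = 44384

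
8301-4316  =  3985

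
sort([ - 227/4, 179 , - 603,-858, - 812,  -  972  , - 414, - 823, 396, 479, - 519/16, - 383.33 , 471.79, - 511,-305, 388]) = [ - 972, - 858, - 823, - 812, - 603,- 511,-414,- 383.33, -305, - 227/4,-519/16, 179,388,396 , 471.79, 479 ]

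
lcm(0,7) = 0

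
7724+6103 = 13827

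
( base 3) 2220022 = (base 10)2114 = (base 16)842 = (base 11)1652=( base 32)222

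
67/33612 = 67/33612  =  0.00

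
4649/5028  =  4649/5028  =  0.92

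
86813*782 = 67887766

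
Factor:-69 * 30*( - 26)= 2^2*3^2*5^1*13^1*23^1 = 53820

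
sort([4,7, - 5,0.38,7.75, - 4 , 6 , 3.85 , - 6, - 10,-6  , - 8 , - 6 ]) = [ - 10, - 8, - 6, - 6, - 6, - 5, - 4, 0.38, 3.85, 4, 6,7,7.75]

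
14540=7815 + 6725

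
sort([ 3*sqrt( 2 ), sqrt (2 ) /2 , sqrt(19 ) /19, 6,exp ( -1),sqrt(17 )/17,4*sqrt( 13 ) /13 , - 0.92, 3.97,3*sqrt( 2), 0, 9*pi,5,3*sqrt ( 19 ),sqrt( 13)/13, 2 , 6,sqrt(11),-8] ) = [ -8, - 0.92,0, sqrt( 19 ) /19, sqrt ( 17 ) /17,sqrt( 13 ) /13, exp(-1 ),  sqrt( 2)/2, 4 * sqrt( 13) /13,  2,sqrt ( 11),  3.97, 3*sqrt( 2),3*sqrt( 2)  ,  5, 6, 6, 3*sqrt( 19), 9*pi ] 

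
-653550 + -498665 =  - 1152215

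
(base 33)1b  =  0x2c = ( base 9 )48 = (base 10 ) 44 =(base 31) 1D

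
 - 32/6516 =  - 8/1629 = -  0.00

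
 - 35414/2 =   -  17707 =- 17707.00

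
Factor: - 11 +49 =38 = 2^1*19^1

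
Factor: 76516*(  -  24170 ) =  - 1849391720 = - 2^3*5^1*11^1*37^1*47^1*2417^1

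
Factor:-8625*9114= -2^1*3^2*5^3*7^2*23^1*31^1 = -78608250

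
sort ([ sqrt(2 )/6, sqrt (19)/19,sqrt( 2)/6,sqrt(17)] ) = [ sqrt(19 )/19,sqrt( 2)/6, sqrt(2)/6,sqrt(17 )]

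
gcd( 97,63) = 1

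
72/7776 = 1/108 =0.01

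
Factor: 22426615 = 5^1  *4485323^1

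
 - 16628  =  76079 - 92707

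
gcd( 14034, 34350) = 6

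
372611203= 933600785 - 560989582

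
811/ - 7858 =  - 1 + 7047/7858 = -0.10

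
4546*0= 0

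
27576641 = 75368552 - 47791911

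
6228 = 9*692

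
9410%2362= 2324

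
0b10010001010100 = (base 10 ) 9300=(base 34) 81i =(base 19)16e9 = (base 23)HD8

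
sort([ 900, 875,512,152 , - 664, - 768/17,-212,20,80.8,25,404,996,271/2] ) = [ - 664, - 212, - 768/17, 20,  25,80.8, 271/2,152, 404, 512,875,900, 996 ] 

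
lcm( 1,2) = 2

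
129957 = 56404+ 73553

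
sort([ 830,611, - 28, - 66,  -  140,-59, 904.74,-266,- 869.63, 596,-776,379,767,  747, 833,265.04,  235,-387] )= [-869.63, - 776,-387, - 266,-140, - 66,  -  59, - 28, 235,265.04 , 379,596, 611, 747,767,830,  833 , 904.74] 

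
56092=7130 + 48962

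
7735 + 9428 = 17163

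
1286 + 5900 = 7186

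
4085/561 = 7 + 158/561 = 7.28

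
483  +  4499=4982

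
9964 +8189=18153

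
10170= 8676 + 1494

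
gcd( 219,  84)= 3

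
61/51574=61/51574= 0.00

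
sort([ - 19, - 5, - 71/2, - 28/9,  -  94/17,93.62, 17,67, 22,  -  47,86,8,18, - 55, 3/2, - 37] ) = [ - 55,-47,  -  37,  -  71/2,-19, -94/17,-5,-28/9,3/2,8,17,18, 22,67,86,93.62 ]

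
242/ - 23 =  - 242/23 = - 10.52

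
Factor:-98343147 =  - 3^1  *  7^2*17^1*23^1 * 29^1*59^1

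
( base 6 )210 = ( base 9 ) 86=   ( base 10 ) 78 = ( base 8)116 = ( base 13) 60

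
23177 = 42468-19291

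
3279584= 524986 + 2754598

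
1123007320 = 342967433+780039887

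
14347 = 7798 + 6549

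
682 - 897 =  - 215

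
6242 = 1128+5114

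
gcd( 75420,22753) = 1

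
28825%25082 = 3743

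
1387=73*19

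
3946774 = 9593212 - 5646438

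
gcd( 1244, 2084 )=4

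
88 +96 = 184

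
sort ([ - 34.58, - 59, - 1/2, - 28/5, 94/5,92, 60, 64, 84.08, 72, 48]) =[ - 59, - 34.58, - 28/5, - 1/2, 94/5,48, 60, 64, 72, 84.08, 92]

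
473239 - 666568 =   -  193329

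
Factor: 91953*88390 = 2^1*3^2*5^1*17^1*601^1 * 8839^1 = 8127725670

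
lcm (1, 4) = 4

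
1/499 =1/499 = 0.00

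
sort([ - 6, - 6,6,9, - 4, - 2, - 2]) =[ - 6,  -  6, - 4, - 2, - 2,6, 9]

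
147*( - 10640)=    - 1564080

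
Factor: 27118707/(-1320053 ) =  - 3^1*7^1*11^1*31^1*541^1*188579^( - 1) = -  3874101/188579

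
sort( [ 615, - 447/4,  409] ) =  [  -  447/4 , 409, 615 ] 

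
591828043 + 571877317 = 1163705360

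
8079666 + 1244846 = 9324512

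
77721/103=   754+59/103=754.57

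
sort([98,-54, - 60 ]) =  [  -  60,-54,  98]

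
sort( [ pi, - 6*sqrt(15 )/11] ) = [ - 6 * sqrt(15)/11,pi]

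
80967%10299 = 8874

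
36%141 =36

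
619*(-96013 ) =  - 59432047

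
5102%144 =62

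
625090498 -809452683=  - 184362185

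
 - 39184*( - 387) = 15164208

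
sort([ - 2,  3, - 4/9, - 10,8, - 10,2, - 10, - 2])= [ - 10, - 10 , - 10, - 2, - 2 , - 4/9, 2, 3, 8]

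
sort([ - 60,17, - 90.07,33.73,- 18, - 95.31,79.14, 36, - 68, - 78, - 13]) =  [ - 95.31, - 90.07 ,  -  78, - 68,-60, - 18, - 13,17,33.73,36,79.14]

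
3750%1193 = 171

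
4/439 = 4/439 = 0.01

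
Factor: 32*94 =3008= 2^6*47^1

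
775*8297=6430175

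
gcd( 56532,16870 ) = 14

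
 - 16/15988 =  - 4/3997 = -0.00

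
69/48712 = 69/48712= 0.00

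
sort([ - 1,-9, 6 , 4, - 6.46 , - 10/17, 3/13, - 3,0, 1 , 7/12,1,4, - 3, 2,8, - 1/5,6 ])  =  [ - 9,-6.46  , - 3, - 3 , - 1, - 10/17, - 1/5,0, 3/13,7/12, 1, 1,2,4,4,  6,6, 8 ]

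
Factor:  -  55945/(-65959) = 5^1*67^1*71^( - 1 )*167^1*929^ ( - 1)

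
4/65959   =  4/65959 = 0.00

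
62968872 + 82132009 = 145100881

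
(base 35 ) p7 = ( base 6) 4030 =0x372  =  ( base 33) QO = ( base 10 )882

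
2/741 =2/741=0.00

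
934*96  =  89664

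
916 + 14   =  930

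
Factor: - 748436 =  - 2^2*13^1*37^1 * 389^1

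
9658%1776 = 778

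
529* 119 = 62951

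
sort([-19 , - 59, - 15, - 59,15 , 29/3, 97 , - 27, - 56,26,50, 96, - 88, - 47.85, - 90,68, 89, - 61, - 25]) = [ - 90,-88, - 61, - 59, - 59,-56, - 47.85,  -  27, - 25, - 19, - 15,29/3,15,26,50, 68, 89 , 96,97] 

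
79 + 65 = 144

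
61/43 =1  +  18/43 = 1.42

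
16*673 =10768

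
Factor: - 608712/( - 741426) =2^2 * 7^( - 1)*13^1*127^ ( - 1 ) * 139^( - 1)*1951^1 =101452/123571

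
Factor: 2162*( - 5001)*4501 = - 48665541162 = - 2^1*3^1 * 7^1 * 23^1*47^1*643^1*1667^1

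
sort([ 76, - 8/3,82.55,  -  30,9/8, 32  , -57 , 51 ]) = [-57, - 30, - 8/3,9/8 , 32,51, 76, 82.55 ]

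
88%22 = 0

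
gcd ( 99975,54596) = 1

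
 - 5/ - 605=1/121 = 0.01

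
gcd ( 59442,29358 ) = 6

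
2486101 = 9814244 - 7328143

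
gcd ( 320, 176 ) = 16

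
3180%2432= 748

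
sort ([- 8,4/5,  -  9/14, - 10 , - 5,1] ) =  [-10, - 8, - 5,-9/14, 4/5,1 ] 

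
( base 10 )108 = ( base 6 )300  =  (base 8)154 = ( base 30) 3i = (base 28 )3O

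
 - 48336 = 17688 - 66024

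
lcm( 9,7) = 63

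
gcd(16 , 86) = 2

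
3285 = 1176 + 2109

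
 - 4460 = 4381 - 8841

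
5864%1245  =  884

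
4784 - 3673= 1111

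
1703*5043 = 8588229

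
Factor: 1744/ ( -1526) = -2^3*7^(  -  1 ) = -8/7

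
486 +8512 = 8998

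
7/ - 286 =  - 1 + 279/286 = -0.02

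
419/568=419/568  =  0.74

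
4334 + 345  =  4679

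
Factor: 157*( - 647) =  -157^1 * 647^1 = - 101579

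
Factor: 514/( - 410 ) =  -257/205 = - 5^( - 1 )*41^( - 1 )*257^1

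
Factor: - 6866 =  - 2^1 * 3433^1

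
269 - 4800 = - 4531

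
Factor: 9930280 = 2^3*5^1 * 248257^1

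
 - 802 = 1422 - 2224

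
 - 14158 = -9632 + -4526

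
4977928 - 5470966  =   - 493038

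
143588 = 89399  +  54189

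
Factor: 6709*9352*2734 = 2^4*7^1 * 167^1*1367^1*6709^1 = 171538180912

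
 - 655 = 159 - 814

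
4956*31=153636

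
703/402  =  1 + 301/402 = 1.75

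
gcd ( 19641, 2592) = 3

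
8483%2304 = 1571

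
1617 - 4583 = -2966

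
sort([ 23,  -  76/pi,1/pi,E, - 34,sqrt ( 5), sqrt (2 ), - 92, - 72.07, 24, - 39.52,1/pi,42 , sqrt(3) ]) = [ - 92, - 72.07, - 39.52, - 34 ,  -  76/pi,1/pi,1/pi,sqrt( 2),sqrt( 3),sqrt(5),  E,23, 24, 42]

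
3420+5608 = 9028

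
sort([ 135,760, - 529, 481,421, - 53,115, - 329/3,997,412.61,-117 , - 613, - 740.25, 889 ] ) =[-740.25,-613, - 529,-117, - 329/3, -53,115, 135 , 412.61,  421,481,760, 889,997 ]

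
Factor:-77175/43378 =-2^ (  -  1)*3^2*5^2*7^3*23^(-2)*41^( - 1 ) 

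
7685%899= 493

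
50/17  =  50/17 =2.94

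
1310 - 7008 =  - 5698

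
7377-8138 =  - 761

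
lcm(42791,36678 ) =256746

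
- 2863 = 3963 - 6826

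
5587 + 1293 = 6880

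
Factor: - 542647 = -7^1*77521^1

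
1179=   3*393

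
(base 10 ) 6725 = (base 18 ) 12db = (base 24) BG5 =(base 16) 1A45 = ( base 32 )6I5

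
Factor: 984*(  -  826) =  - 812784= - 2^4*3^1*7^1*41^1*59^1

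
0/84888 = 0  =  0.00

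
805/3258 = 805/3258=0.25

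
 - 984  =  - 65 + -919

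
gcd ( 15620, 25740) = 220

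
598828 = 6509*92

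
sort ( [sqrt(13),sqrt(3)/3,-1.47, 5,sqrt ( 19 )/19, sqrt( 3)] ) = [  -  1.47,sqrt( 19 )/19,sqrt( 3)/3, sqrt(3 ),sqrt( 13),5] 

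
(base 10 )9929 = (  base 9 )14552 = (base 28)cih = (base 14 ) 3893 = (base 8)23311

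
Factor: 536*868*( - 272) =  - 2^9*7^1*17^1*31^1*67^1 = - 126547456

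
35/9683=35/9683 = 0.00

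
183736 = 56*3281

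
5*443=2215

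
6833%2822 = 1189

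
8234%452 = 98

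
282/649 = 282/649=0.43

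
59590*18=1072620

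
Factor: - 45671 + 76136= 30465=3^2*5^1*677^1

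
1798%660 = 478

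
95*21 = 1995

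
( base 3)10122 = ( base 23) 46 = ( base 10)98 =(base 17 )5D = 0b1100010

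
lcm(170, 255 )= 510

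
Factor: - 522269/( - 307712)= 869/512 = 2^( - 9)*11^1 * 79^1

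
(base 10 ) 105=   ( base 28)3l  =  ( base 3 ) 10220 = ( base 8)151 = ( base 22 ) 4h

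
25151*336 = 8450736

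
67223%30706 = 5811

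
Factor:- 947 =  - 947^1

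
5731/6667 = 5731/6667  =  0.86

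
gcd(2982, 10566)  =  6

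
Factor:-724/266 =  - 2^1*7^( - 1) * 19^( -1) * 181^1 = - 362/133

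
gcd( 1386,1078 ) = 154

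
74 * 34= 2516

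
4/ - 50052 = -1/12513 = -0.00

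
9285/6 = 1547  +  1/2 = 1547.50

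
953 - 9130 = - 8177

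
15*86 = 1290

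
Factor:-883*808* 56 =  - 39953984 = - 2^6*7^1*101^1*883^1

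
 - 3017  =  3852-6869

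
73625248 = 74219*992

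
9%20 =9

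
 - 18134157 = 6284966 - 24419123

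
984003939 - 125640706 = 858363233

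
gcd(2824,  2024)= 8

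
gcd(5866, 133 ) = 7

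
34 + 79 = 113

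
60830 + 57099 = 117929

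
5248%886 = 818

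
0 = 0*58424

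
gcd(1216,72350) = 2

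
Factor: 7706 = 2^1*3853^1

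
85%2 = 1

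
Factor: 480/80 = 2^1 * 3^1 = 6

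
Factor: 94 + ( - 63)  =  31^1 = 31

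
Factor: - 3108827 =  -3108827^1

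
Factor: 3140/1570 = 2 = 2^1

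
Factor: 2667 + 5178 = 3^1*5^1*523^1 = 7845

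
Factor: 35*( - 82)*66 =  - 189420 = -  2^2*3^1*5^1*7^1 * 11^1*41^1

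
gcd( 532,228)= 76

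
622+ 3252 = 3874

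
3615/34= 3615/34 =106.32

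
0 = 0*576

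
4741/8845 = 4741/8845 =0.54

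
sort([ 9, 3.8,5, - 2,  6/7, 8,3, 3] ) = [ - 2,6/7, 3,  3, 3.8, 5,  8,9]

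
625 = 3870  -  3245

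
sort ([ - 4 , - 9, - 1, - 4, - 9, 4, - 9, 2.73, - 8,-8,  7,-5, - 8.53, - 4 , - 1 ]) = [-9, - 9, - 9, - 8.53 , - 8,-8, - 5, - 4, -4,  -  4 , -1,- 1, 2.73, 4, 7]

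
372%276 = 96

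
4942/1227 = 4 + 34/1227  =  4.03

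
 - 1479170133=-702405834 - 776764299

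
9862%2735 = 1657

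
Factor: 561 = 3^1*11^1*17^1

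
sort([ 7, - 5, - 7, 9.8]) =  [ - 7,  -  5,7, 9.8]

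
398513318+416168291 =814681609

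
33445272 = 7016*4767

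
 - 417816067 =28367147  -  446183214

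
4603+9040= 13643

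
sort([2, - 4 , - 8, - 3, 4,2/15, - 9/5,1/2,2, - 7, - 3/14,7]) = [ - 8,- 7, - 4, - 3, - 9/5, - 3/14,2/15,1/2,2,2, 4, 7] 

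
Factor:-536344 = -2^3*67043^1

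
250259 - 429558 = -179299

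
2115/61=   2115/61 = 34.67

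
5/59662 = 5/59662  =  0.00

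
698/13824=349/6912= 0.05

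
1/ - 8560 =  - 1+8559/8560 = - 0.00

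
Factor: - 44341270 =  - 2^1*5^1*17^2 * 67^1*229^1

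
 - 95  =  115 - 210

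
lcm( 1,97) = 97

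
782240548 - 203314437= 578926111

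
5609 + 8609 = 14218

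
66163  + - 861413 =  - 795250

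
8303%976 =495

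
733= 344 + 389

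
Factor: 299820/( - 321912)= - 2^( - 1 )*3^( - 1 )*5^1*17^( - 1)*19^1 = -  95/102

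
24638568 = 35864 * 687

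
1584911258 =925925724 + 658985534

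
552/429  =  184/143 = 1.29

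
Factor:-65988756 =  - 2^2  *3^4*203669^1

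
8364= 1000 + 7364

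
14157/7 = 14157/7 = 2022.43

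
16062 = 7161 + 8901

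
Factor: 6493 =43^1*151^1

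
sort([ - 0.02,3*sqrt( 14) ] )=[ - 0.02,  3*sqrt(14 )]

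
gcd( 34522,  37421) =1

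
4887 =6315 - 1428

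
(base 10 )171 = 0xab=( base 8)253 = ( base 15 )B6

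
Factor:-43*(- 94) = 4042=2^1*43^1* 47^1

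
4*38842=155368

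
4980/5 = 996 = 996.00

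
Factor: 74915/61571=5^1*23^( - 1)*2677^ (-1)*14983^1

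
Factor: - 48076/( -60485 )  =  2^2 * 5^ (-1)*7^1*17^1*101^1*12097^( - 1)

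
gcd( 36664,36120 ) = 8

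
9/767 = 9/767 = 0.01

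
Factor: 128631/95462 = 2^(-1)*3^1* 53^1*59^( - 1 )= 159/118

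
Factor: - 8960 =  - 2^8*5^1*7^1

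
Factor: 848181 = 3^1*17^1*16631^1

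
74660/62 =1204 + 6/31 = 1204.19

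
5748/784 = 7+65/196 = 7.33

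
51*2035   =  103785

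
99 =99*1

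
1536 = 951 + 585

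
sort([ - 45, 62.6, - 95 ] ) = [ - 95, - 45, 62.6 ] 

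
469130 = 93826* 5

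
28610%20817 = 7793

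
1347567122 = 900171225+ 447395897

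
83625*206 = 17226750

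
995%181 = 90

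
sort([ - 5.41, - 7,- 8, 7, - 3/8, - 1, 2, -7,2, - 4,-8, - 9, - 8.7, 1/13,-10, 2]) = [ -10, - 9 ,-8.7, - 8,- 8, - 7,  -  7, -5.41,  -  4,  -  1, - 3/8, 1/13,  2, 2, 2 , 7 ] 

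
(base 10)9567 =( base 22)JGJ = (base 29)baq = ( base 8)22537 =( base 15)2C7C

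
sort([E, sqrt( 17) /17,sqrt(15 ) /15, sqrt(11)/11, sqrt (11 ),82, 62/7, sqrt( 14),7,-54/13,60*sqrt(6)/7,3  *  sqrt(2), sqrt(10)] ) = [ - 54/13,sqrt( 17)/17,sqrt ( 15 )/15, sqrt (11 )/11, E,sqrt( 10 ), sqrt(11 ),  sqrt(14 ), 3*sqrt ( 2), 7,62/7, 60*sqrt(6 ) /7, 82]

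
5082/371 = 726/53 = 13.70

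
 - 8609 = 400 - 9009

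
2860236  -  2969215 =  - 108979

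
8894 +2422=11316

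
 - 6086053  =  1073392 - 7159445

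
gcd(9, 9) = 9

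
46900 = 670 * 70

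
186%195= 186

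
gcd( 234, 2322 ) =18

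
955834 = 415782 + 540052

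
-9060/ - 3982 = 4530/1991 = 2.28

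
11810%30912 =11810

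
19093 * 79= 1508347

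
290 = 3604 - 3314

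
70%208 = 70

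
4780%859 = 485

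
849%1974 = 849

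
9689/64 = 151 + 25/64 =151.39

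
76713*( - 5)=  - 383565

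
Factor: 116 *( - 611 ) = -2^2*13^1*29^1*47^1 =- 70876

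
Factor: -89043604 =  -2^2*13^1*53^1  *  32309^1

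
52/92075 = 52/92075 = 0.00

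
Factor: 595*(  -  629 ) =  - 5^1*7^1 * 17^2* 37^1 = - 374255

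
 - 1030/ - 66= 515/33= 15.61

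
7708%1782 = 580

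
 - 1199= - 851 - 348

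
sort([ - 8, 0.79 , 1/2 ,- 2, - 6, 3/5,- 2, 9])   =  [ - 8, - 6 , - 2, - 2, 1/2 , 3/5,0.79 , 9 ] 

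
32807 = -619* (  -  53)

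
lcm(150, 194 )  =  14550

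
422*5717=2412574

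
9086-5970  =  3116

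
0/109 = 0=0.00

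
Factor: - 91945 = -5^1*7^1 * 37^1*71^1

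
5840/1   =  5840  =  5840.00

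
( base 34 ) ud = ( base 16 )409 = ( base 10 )1033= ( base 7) 3004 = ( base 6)4441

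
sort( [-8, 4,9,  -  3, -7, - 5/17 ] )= [ - 8,- 7,-3, - 5/17, 4,9 ] 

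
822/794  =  1 + 14/397 =1.04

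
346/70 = 4 + 33/35 = 4.94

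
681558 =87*7834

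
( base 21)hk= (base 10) 377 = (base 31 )c5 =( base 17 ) 153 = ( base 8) 571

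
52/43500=13/10875 =0.00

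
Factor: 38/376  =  19/188 = 2^ (-2)* 19^1*47^ (-1) 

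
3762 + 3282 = 7044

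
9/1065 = 3/355 = 0.01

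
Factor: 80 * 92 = 2^6*5^1*23^1 = 7360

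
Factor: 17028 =2^2 * 3^2*11^1*43^1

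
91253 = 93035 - 1782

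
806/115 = 806/115 =7.01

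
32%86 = 32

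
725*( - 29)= -21025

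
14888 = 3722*4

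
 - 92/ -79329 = 92/79329 = 0.00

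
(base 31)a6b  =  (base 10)9807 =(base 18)1c4f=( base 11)7406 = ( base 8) 23117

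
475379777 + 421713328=897093105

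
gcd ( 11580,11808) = 12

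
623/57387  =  623/57387= 0.01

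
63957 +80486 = 144443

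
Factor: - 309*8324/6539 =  - 2^2*3^1*13^(- 1 ) *103^1*503^( - 1 )*2081^1 = - 2572116/6539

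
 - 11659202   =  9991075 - 21650277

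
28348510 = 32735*866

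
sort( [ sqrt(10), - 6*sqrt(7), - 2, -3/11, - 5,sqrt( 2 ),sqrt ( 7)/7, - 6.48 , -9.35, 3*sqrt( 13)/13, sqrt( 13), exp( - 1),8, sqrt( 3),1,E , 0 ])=[-6 *sqrt(  7 ),-9.35, - 6.48, - 5,-2, -3/11,0, exp( - 1) , sqrt(7)/7,3*sqrt( 13 ) /13, 1, sqrt( 2 ), sqrt( 3 ), E,sqrt ( 10),  sqrt( 13), 8 ] 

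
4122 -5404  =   - 1282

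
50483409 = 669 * 75461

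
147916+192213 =340129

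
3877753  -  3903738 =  - 25985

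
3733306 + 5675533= 9408839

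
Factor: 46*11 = 2^1*11^1 * 23^1  =  506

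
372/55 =6 + 42/55=6.76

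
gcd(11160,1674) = 558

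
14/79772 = 1/5698 = 0.00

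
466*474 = 220884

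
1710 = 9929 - 8219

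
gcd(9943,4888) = 1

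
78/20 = 39/10 = 3.90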